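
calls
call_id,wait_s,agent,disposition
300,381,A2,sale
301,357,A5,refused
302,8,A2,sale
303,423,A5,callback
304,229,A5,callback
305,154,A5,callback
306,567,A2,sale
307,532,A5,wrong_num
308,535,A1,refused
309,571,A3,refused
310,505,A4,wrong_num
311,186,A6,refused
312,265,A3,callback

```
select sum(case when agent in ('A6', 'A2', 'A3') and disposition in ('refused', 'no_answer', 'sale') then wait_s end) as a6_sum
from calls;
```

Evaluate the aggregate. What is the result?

call_id=300: ✓ → 381
call_id=301: ✗
call_id=302: ✓ → 8
call_id=303: ✗
call_id=304: ✗
call_id=305: ✗
call_id=306: ✓ → 567
call_id=307: ✗
call_id=308: ✗
call_id=309: ✓ → 571
call_id=310: ✗
call_id=311: ✓ → 186
call_id=312: ✗
a6_sum = 381 + 8 + 567 + 571 + 186 = 1713

1713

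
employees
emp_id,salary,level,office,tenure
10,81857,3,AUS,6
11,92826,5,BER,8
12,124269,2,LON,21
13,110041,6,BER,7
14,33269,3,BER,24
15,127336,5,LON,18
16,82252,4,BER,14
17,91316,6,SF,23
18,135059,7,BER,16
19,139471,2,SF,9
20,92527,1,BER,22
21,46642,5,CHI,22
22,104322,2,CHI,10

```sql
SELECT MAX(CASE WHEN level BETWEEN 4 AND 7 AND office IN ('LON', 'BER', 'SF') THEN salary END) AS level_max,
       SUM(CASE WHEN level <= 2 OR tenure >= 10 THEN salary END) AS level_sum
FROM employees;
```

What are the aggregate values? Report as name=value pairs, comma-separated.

[level_max: level BETWEEN 4 AND 7 AND office IN ('LON', 'BER', 'SF')]
emp_id=10: ✗
emp_id=11: ✓ → 92826
emp_id=12: ✗
emp_id=13: ✓ → 110041
emp_id=14: ✗
emp_id=15: ✓ → 127336
emp_id=16: ✓ → 82252
emp_id=17: ✓ → 91316
emp_id=18: ✓ → 135059
emp_id=19: ✗
emp_id=20: ✗
emp_id=21: ✗
emp_id=22: ✗
level_max = MAX(92826, 110041, 127336, 82252, 91316, 135059) = 135059
—
[level_sum: level <= 2 OR tenure >= 10]
emp_id=10: ✗
emp_id=11: ✗
emp_id=12: ✓ → 124269
emp_id=13: ✗
emp_id=14: ✓ → 33269
emp_id=15: ✓ → 127336
emp_id=16: ✓ → 82252
emp_id=17: ✓ → 91316
emp_id=18: ✓ → 135059
emp_id=19: ✓ → 139471
emp_id=20: ✓ → 92527
emp_id=21: ✓ → 46642
emp_id=22: ✓ → 104322
level_sum = 124269 + 33269 + 127336 + 82252 + 91316 + 135059 + 139471 + 92527 + 46642 + 104322 = 976463

level_max=135059, level_sum=976463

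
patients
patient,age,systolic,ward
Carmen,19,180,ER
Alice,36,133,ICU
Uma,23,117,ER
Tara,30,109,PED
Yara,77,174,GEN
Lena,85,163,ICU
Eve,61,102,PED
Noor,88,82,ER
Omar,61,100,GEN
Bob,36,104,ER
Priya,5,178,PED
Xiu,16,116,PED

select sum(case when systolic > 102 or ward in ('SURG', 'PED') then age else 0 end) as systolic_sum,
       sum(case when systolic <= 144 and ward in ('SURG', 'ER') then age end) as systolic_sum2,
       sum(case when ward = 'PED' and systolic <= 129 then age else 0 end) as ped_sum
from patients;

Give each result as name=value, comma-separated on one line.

systolic_sum=388, systolic_sum2=147, ped_sum=107

[systolic_sum: systolic > 102 or ward in ('SURG', 'PED')]
patient=Carmen: ✓ → 19
patient=Alice: ✓ → 36
patient=Uma: ✓ → 23
patient=Tara: ✓ → 30
patient=Yara: ✓ → 77
patient=Lena: ✓ → 85
patient=Eve: ✓ → 61
patient=Noor: ✗
patient=Omar: ✗
patient=Bob: ✓ → 36
patient=Priya: ✓ → 5
patient=Xiu: ✓ → 16
systolic_sum = 19 + 36 + 23 + 30 + 77 + 85 + 61 + 36 + 5 + 16 = 388
—
[systolic_sum2: systolic <= 144 and ward in ('SURG', 'ER')]
patient=Carmen: ✗
patient=Alice: ✗
patient=Uma: ✓ → 23
patient=Tara: ✗
patient=Yara: ✗
patient=Lena: ✗
patient=Eve: ✗
patient=Noor: ✓ → 88
patient=Omar: ✗
patient=Bob: ✓ → 36
patient=Priya: ✗
patient=Xiu: ✗
systolic_sum2 = 23 + 88 + 36 = 147
—
[ped_sum: ward = 'PED' and systolic <= 129]
patient=Carmen: ✗
patient=Alice: ✗
patient=Uma: ✗
patient=Tara: ✓ → 30
patient=Yara: ✗
patient=Lena: ✗
patient=Eve: ✓ → 61
patient=Noor: ✗
patient=Omar: ✗
patient=Bob: ✗
patient=Priya: ✗
patient=Xiu: ✓ → 16
ped_sum = 30 + 61 + 16 = 107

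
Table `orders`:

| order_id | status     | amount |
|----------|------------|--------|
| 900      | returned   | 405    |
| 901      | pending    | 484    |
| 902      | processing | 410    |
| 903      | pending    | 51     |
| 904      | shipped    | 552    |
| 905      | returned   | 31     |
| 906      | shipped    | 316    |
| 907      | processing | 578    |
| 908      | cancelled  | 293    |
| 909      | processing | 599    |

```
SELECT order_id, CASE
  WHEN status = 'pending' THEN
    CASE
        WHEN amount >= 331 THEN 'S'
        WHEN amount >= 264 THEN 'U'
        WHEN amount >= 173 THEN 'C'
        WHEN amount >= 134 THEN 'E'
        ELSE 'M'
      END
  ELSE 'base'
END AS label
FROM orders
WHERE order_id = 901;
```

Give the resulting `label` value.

S

order_id = 901: status=pending, amount=484.
status='pending' → inner[amount >= 331] → S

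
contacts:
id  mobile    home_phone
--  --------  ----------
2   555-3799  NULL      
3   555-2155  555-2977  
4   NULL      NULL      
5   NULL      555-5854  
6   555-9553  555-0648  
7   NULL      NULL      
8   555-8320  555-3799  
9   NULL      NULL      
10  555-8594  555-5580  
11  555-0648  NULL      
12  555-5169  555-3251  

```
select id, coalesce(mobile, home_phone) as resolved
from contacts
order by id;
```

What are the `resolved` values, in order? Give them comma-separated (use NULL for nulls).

id=2: mobile=555-3799 → 555-3799
id=3: mobile=555-2155 → 555-2155
id=4: mobile=NULL, home_phone=NULL (all NULL) → NULL
id=5: mobile=NULL, home_phone=555-5854 → 555-5854
id=6: mobile=555-9553 → 555-9553
id=7: mobile=NULL, home_phone=NULL (all NULL) → NULL
id=8: mobile=555-8320 → 555-8320
id=9: mobile=NULL, home_phone=NULL (all NULL) → NULL
id=10: mobile=555-8594 → 555-8594
id=11: mobile=555-0648 → 555-0648
id=12: mobile=555-5169 → 555-5169

555-3799, 555-2155, NULL, 555-5854, 555-9553, NULL, 555-8320, NULL, 555-8594, 555-0648, 555-5169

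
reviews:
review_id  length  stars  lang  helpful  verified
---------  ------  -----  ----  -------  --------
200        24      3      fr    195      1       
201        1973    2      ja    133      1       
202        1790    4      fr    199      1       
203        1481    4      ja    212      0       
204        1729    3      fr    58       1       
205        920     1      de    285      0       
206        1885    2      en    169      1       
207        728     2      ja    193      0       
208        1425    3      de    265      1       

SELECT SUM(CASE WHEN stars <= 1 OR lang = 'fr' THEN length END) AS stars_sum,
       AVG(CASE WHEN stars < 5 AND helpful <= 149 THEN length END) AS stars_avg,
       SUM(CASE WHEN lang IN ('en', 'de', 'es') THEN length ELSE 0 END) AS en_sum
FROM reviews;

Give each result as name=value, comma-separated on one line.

[stars_sum: stars <= 1 OR lang = 'fr']
review_id=200: ✓ → 24
review_id=201: ✗
review_id=202: ✓ → 1790
review_id=203: ✗
review_id=204: ✓ → 1729
review_id=205: ✓ → 920
review_id=206: ✗
review_id=207: ✗
review_id=208: ✗
stars_sum = 24 + 1790 + 1729 + 920 = 4463
—
[stars_avg: stars < 5 AND helpful <= 149]
review_id=200: ✗
review_id=201: ✓ → 1973
review_id=202: ✗
review_id=203: ✗
review_id=204: ✓ → 1729
review_id=205: ✗
review_id=206: ✗
review_id=207: ✗
review_id=208: ✗
stars_avg = (1973 + 1729) / 2 = 1851
—
[en_sum: lang IN ('en', 'de', 'es')]
review_id=200: ✗
review_id=201: ✗
review_id=202: ✗
review_id=203: ✗
review_id=204: ✗
review_id=205: ✓ → 920
review_id=206: ✓ → 1885
review_id=207: ✗
review_id=208: ✓ → 1425
en_sum = 920 + 1885 + 1425 = 4230

stars_sum=4463, stars_avg=1851, en_sum=4230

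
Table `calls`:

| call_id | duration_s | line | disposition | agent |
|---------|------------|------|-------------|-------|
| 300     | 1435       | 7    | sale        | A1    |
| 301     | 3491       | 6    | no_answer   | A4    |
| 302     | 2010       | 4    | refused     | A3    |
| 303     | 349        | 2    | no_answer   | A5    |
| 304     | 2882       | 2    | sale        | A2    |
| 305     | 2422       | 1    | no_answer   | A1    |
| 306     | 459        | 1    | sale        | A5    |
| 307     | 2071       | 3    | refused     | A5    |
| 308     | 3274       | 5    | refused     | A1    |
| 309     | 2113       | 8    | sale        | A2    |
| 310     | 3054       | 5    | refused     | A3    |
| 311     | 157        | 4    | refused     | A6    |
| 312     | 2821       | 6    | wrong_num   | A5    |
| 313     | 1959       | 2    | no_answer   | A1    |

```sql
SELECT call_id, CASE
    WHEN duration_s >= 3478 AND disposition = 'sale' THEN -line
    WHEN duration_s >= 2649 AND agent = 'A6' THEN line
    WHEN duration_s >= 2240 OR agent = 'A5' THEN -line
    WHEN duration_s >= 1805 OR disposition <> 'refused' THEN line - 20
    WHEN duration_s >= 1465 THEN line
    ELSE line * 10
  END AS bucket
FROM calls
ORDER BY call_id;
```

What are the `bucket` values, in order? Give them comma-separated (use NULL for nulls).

call_id=300: duration_s >= 1805 OR disposition <> 'refused' → -13
call_id=301: duration_s >= 2240 OR agent = 'A5' → -6
call_id=302: duration_s >= 1805 OR disposition <> 'refused' → -16
call_id=303: duration_s >= 2240 OR agent = 'A5' → -2
call_id=304: duration_s >= 2240 OR agent = 'A5' → -2
call_id=305: duration_s >= 2240 OR agent = 'A5' → -1
call_id=306: duration_s >= 2240 OR agent = 'A5' → -1
call_id=307: duration_s >= 2240 OR agent = 'A5' → -3
call_id=308: duration_s >= 2240 OR agent = 'A5' → -5
call_id=309: duration_s >= 1805 OR disposition <> 'refused' → -12
call_id=310: duration_s >= 2240 OR agent = 'A5' → -5
call_id=311: ELSE → 40
call_id=312: duration_s >= 2240 OR agent = 'A5' → -6
call_id=313: duration_s >= 1805 OR disposition <> 'refused' → -18

-13, -6, -16, -2, -2, -1, -1, -3, -5, -12, -5, 40, -6, -18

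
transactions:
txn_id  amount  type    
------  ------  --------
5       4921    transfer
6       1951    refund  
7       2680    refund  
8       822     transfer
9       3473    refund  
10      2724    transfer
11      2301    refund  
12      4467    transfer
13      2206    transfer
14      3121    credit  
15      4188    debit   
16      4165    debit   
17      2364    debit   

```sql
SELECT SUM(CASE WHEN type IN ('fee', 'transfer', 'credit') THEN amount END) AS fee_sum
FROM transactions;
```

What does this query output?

18261

txn_id=5: ✓ → 4921
txn_id=6: ✗
txn_id=7: ✗
txn_id=8: ✓ → 822
txn_id=9: ✗
txn_id=10: ✓ → 2724
txn_id=11: ✗
txn_id=12: ✓ → 4467
txn_id=13: ✓ → 2206
txn_id=14: ✓ → 3121
txn_id=15: ✗
txn_id=16: ✗
txn_id=17: ✗
fee_sum = 4921 + 822 + 2724 + 4467 + 2206 + 3121 = 18261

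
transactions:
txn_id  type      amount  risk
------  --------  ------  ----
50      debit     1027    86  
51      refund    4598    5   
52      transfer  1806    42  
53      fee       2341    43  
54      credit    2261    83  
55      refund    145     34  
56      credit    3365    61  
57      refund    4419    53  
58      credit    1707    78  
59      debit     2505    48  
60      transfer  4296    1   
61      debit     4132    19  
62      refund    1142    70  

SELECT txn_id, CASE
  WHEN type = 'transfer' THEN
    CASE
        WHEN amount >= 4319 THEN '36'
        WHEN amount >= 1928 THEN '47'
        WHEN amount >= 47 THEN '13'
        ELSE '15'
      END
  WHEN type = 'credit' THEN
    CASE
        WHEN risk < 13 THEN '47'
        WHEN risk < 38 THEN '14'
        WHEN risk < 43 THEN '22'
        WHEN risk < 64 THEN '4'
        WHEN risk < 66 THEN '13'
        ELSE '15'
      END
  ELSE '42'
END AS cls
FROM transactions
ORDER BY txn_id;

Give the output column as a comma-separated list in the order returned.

txn_id=50: type='debit' → outer ELSE → 42
txn_id=51: type='refund' → outer ELSE → 42
txn_id=52: type='transfer' → inner[amount >= 47] → 13
txn_id=53: type='fee' → outer ELSE → 42
txn_id=54: type='credit' → inner[ELSE] → 15
txn_id=55: type='refund' → outer ELSE → 42
txn_id=56: type='credit' → inner[risk < 64] → 4
txn_id=57: type='refund' → outer ELSE → 42
txn_id=58: type='credit' → inner[ELSE] → 15
txn_id=59: type='debit' → outer ELSE → 42
txn_id=60: type='transfer' → inner[amount >= 1928] → 47
txn_id=61: type='debit' → outer ELSE → 42
txn_id=62: type='refund' → outer ELSE → 42

42, 42, 13, 42, 15, 42, 4, 42, 15, 42, 47, 42, 42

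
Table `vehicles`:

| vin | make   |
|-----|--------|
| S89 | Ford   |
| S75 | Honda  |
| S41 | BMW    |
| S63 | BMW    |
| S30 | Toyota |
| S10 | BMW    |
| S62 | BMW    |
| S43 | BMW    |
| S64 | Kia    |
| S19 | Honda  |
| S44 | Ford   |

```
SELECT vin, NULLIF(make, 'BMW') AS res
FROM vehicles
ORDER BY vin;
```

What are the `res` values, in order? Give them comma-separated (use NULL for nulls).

NULL, Honda, Toyota, NULL, NULL, Ford, NULL, NULL, Kia, Honda, Ford

vin=S10: make=BMW vs BMW: equal → NULL
vin=S19: make=Honda vs BMW: differ → Honda
vin=S30: make=Toyota vs BMW: differ → Toyota
vin=S41: make=BMW vs BMW: equal → NULL
vin=S43: make=BMW vs BMW: equal → NULL
vin=S44: make=Ford vs BMW: differ → Ford
vin=S62: make=BMW vs BMW: equal → NULL
vin=S63: make=BMW vs BMW: equal → NULL
vin=S64: make=Kia vs BMW: differ → Kia
vin=S75: make=Honda vs BMW: differ → Honda
vin=S89: make=Ford vs BMW: differ → Ford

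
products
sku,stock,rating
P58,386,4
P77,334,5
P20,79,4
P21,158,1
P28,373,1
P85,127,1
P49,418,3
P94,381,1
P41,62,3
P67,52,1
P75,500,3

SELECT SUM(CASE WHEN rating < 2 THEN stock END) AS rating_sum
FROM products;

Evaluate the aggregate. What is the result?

sku=P58: ✗
sku=P77: ✗
sku=P20: ✗
sku=P21: ✓ → 158
sku=P28: ✓ → 373
sku=P85: ✓ → 127
sku=P49: ✗
sku=P94: ✓ → 381
sku=P41: ✗
sku=P67: ✓ → 52
sku=P75: ✗
rating_sum = 158 + 373 + 127 + 381 + 52 = 1091

1091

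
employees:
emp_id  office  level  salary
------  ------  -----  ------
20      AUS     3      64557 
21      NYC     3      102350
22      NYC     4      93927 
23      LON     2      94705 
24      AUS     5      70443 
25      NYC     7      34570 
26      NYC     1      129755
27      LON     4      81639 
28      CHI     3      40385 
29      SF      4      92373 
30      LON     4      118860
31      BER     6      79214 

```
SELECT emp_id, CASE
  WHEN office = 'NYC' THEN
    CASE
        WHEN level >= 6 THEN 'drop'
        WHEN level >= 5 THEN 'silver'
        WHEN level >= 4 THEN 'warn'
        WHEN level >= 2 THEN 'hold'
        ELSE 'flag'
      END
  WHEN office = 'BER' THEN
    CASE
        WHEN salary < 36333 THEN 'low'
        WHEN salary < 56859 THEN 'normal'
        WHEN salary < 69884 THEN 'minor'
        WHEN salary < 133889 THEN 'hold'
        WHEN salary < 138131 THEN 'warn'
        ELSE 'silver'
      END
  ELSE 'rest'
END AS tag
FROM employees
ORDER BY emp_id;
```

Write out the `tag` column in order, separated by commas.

emp_id=20: office='AUS' → outer ELSE → rest
emp_id=21: office='NYC' → inner[level >= 2] → hold
emp_id=22: office='NYC' → inner[level >= 4] → warn
emp_id=23: office='LON' → outer ELSE → rest
emp_id=24: office='AUS' → outer ELSE → rest
emp_id=25: office='NYC' → inner[level >= 6] → drop
emp_id=26: office='NYC' → inner[ELSE] → flag
emp_id=27: office='LON' → outer ELSE → rest
emp_id=28: office='CHI' → outer ELSE → rest
emp_id=29: office='SF' → outer ELSE → rest
emp_id=30: office='LON' → outer ELSE → rest
emp_id=31: office='BER' → inner[salary < 133889] → hold

rest, hold, warn, rest, rest, drop, flag, rest, rest, rest, rest, hold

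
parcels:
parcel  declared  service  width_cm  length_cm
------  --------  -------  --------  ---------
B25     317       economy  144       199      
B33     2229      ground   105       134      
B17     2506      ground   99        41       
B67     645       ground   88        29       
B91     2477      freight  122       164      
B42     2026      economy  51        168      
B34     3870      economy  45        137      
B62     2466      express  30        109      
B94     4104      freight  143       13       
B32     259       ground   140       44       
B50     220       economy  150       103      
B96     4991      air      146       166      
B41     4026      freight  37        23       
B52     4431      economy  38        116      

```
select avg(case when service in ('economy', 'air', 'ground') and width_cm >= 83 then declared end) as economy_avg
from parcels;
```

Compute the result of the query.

parcel=B25: ✓ → 317
parcel=B33: ✓ → 2229
parcel=B17: ✓ → 2506
parcel=B67: ✓ → 645
parcel=B91: ✗
parcel=B42: ✗
parcel=B34: ✗
parcel=B62: ✗
parcel=B94: ✗
parcel=B32: ✓ → 259
parcel=B50: ✓ → 220
parcel=B96: ✓ → 4991
parcel=B41: ✗
parcel=B52: ✗
economy_avg = (317 + 2229 + 2506 + 645 + 259 + 220 + 4991) / 7 = 1595.2857142857

1595.2857142857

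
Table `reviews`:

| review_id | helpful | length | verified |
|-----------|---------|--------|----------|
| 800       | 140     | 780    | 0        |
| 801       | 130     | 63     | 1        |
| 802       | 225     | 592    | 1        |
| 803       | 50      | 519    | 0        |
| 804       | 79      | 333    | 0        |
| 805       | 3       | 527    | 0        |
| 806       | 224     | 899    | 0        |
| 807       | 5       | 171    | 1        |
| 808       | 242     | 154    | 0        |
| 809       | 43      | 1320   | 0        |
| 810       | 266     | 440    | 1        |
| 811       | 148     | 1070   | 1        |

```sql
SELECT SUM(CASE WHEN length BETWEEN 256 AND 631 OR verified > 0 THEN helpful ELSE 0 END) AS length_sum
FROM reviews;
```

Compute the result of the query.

review_id=800: ✗
review_id=801: ✓ → 130
review_id=802: ✓ → 225
review_id=803: ✓ → 50
review_id=804: ✓ → 79
review_id=805: ✓ → 3
review_id=806: ✗
review_id=807: ✓ → 5
review_id=808: ✗
review_id=809: ✗
review_id=810: ✓ → 266
review_id=811: ✓ → 148
length_sum = 130 + 225 + 50 + 79 + 3 + 5 + 266 + 148 = 906

906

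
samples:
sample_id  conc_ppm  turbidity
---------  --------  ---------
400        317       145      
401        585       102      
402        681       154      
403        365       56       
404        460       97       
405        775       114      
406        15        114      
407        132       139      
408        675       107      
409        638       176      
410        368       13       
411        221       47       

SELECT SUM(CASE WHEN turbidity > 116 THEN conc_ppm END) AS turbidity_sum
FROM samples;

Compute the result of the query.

sample_id=400: ✓ → 317
sample_id=401: ✗
sample_id=402: ✓ → 681
sample_id=403: ✗
sample_id=404: ✗
sample_id=405: ✗
sample_id=406: ✗
sample_id=407: ✓ → 132
sample_id=408: ✗
sample_id=409: ✓ → 638
sample_id=410: ✗
sample_id=411: ✗
turbidity_sum = 317 + 681 + 132 + 638 = 1768

1768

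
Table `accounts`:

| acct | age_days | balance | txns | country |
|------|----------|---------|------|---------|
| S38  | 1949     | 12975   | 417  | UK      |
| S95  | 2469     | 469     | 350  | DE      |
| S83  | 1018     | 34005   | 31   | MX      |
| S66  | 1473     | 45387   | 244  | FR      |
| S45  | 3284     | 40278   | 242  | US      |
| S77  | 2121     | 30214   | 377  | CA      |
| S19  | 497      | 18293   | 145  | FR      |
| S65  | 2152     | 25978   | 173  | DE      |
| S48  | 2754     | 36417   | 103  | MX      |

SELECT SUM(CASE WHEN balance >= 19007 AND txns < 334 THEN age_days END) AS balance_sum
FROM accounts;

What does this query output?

acct=S38: ✗
acct=S95: ✗
acct=S83: ✓ → 1018
acct=S66: ✓ → 1473
acct=S45: ✓ → 3284
acct=S77: ✗
acct=S19: ✗
acct=S65: ✓ → 2152
acct=S48: ✓ → 2754
balance_sum = 1018 + 1473 + 3284 + 2152 + 2754 = 10681

10681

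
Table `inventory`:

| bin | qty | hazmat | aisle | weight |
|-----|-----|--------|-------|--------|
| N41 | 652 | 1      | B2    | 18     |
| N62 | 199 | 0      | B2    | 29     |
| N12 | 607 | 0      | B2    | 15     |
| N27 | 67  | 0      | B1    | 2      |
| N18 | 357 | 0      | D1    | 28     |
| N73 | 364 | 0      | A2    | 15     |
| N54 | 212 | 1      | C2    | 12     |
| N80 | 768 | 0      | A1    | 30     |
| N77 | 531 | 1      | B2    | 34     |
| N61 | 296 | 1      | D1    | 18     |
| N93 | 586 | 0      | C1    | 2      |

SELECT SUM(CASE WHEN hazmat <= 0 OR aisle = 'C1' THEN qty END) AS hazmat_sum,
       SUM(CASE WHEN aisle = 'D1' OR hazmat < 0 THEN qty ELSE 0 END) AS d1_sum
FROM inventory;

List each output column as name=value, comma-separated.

[hazmat_sum: hazmat <= 0 OR aisle = 'C1']
bin=N41: ✗
bin=N62: ✓ → 199
bin=N12: ✓ → 607
bin=N27: ✓ → 67
bin=N18: ✓ → 357
bin=N73: ✓ → 364
bin=N54: ✗
bin=N80: ✓ → 768
bin=N77: ✗
bin=N61: ✗
bin=N93: ✓ → 586
hazmat_sum = 199 + 607 + 67 + 357 + 364 + 768 + 586 = 2948
—
[d1_sum: aisle = 'D1' OR hazmat < 0]
bin=N41: ✗
bin=N62: ✗
bin=N12: ✗
bin=N27: ✗
bin=N18: ✓ → 357
bin=N73: ✗
bin=N54: ✗
bin=N80: ✗
bin=N77: ✗
bin=N61: ✓ → 296
bin=N93: ✗
d1_sum = 357 + 296 = 653

hazmat_sum=2948, d1_sum=653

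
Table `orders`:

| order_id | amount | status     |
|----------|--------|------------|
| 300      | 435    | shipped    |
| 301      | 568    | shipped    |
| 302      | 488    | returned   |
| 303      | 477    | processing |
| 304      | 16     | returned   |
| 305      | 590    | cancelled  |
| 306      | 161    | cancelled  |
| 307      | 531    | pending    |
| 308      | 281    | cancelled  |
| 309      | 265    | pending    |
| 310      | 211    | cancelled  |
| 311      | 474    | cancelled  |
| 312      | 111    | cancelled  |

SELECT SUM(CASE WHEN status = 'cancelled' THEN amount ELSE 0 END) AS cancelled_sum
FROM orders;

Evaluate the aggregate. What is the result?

1828

order_id=300: ✗
order_id=301: ✗
order_id=302: ✗
order_id=303: ✗
order_id=304: ✗
order_id=305: ✓ → 590
order_id=306: ✓ → 161
order_id=307: ✗
order_id=308: ✓ → 281
order_id=309: ✗
order_id=310: ✓ → 211
order_id=311: ✓ → 474
order_id=312: ✓ → 111
cancelled_sum = 590 + 161 + 281 + 211 + 474 + 111 = 1828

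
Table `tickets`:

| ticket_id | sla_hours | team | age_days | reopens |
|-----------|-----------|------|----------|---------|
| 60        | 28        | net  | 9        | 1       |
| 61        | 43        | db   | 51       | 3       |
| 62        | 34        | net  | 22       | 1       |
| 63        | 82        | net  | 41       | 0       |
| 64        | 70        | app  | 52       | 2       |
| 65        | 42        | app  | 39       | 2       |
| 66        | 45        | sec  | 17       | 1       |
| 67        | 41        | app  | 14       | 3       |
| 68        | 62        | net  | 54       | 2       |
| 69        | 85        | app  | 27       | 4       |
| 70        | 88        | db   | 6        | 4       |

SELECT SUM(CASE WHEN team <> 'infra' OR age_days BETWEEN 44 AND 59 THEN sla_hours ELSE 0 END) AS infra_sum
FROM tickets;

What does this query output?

ticket_id=60: ✓ → 28
ticket_id=61: ✓ → 43
ticket_id=62: ✓ → 34
ticket_id=63: ✓ → 82
ticket_id=64: ✓ → 70
ticket_id=65: ✓ → 42
ticket_id=66: ✓ → 45
ticket_id=67: ✓ → 41
ticket_id=68: ✓ → 62
ticket_id=69: ✓ → 85
ticket_id=70: ✓ → 88
infra_sum = 28 + 43 + 34 + 82 + 70 + 42 + 45 + 41 + 62 + 85 + 88 = 620

620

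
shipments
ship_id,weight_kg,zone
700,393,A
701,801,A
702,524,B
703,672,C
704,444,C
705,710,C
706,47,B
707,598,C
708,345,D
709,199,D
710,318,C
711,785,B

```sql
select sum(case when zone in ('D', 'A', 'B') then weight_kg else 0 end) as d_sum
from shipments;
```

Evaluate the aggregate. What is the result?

ship_id=700: ✓ → 393
ship_id=701: ✓ → 801
ship_id=702: ✓ → 524
ship_id=703: ✗
ship_id=704: ✗
ship_id=705: ✗
ship_id=706: ✓ → 47
ship_id=707: ✗
ship_id=708: ✓ → 345
ship_id=709: ✓ → 199
ship_id=710: ✗
ship_id=711: ✓ → 785
d_sum = 393 + 801 + 524 + 47 + 345 + 199 + 785 = 3094

3094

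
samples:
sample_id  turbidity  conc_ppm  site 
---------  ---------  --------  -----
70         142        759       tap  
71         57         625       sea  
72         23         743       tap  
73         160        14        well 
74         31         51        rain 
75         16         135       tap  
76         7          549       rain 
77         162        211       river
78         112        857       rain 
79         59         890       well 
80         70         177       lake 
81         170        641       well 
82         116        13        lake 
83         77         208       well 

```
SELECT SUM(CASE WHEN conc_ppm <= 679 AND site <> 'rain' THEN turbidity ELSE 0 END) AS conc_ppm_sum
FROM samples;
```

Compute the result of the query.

sample_id=70: ✗
sample_id=71: ✓ → 57
sample_id=72: ✗
sample_id=73: ✓ → 160
sample_id=74: ✗
sample_id=75: ✓ → 16
sample_id=76: ✗
sample_id=77: ✓ → 162
sample_id=78: ✗
sample_id=79: ✗
sample_id=80: ✓ → 70
sample_id=81: ✓ → 170
sample_id=82: ✓ → 116
sample_id=83: ✓ → 77
conc_ppm_sum = 57 + 160 + 16 + 162 + 70 + 170 + 116 + 77 = 828

828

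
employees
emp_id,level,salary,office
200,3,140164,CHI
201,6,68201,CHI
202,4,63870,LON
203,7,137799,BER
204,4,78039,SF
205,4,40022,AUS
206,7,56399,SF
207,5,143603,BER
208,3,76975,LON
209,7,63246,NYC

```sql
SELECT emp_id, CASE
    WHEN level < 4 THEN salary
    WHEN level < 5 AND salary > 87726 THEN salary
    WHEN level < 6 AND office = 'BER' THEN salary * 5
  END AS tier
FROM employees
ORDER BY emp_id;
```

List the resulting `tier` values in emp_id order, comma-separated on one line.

140164, NULL, NULL, NULL, NULL, NULL, NULL, 718015, 76975, NULL

emp_id=200: level < 4 → 140164
emp_id=201: (no match → NULL) → NULL
emp_id=202: (no match → NULL) → NULL
emp_id=203: (no match → NULL) → NULL
emp_id=204: (no match → NULL) → NULL
emp_id=205: (no match → NULL) → NULL
emp_id=206: (no match → NULL) → NULL
emp_id=207: level < 6 AND office = 'BER' → 718015
emp_id=208: level < 4 → 76975
emp_id=209: (no match → NULL) → NULL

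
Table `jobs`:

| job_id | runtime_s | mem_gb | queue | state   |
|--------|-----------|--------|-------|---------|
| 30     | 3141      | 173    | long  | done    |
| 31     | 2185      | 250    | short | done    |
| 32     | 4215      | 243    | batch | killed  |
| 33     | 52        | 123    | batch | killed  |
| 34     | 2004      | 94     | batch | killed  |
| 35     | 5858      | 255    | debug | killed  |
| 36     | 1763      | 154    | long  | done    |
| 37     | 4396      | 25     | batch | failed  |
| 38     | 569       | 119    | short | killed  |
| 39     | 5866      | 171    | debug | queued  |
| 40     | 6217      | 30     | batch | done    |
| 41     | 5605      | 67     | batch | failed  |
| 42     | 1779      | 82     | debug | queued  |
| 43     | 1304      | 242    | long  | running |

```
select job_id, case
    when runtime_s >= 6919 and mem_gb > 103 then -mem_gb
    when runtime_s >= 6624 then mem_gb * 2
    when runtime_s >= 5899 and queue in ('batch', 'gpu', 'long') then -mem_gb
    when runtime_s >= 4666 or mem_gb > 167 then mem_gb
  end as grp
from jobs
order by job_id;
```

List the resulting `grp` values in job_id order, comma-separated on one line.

job_id=30: runtime_s >= 4666 or mem_gb > 167 → 173
job_id=31: runtime_s >= 4666 or mem_gb > 167 → 250
job_id=32: runtime_s >= 4666 or mem_gb > 167 → 243
job_id=33: (no match → NULL) → NULL
job_id=34: (no match → NULL) → NULL
job_id=35: runtime_s >= 4666 or mem_gb > 167 → 255
job_id=36: (no match → NULL) → NULL
job_id=37: (no match → NULL) → NULL
job_id=38: (no match → NULL) → NULL
job_id=39: runtime_s >= 4666 or mem_gb > 167 → 171
job_id=40: runtime_s >= 5899 and queue in ('batch', 'gpu', 'long') → -30
job_id=41: runtime_s >= 4666 or mem_gb > 167 → 67
job_id=42: (no match → NULL) → NULL
job_id=43: runtime_s >= 4666 or mem_gb > 167 → 242

173, 250, 243, NULL, NULL, 255, NULL, NULL, NULL, 171, -30, 67, NULL, 242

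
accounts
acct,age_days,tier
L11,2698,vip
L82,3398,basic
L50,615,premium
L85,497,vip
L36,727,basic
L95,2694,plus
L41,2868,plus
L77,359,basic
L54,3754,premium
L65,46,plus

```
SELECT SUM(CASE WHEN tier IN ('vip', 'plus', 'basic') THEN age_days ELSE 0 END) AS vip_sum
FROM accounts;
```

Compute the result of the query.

13287

acct=L11: ✓ → 2698
acct=L82: ✓ → 3398
acct=L50: ✗
acct=L85: ✓ → 497
acct=L36: ✓ → 727
acct=L95: ✓ → 2694
acct=L41: ✓ → 2868
acct=L77: ✓ → 359
acct=L54: ✗
acct=L65: ✓ → 46
vip_sum = 2698 + 3398 + 497 + 727 + 2694 + 2868 + 359 + 46 = 13287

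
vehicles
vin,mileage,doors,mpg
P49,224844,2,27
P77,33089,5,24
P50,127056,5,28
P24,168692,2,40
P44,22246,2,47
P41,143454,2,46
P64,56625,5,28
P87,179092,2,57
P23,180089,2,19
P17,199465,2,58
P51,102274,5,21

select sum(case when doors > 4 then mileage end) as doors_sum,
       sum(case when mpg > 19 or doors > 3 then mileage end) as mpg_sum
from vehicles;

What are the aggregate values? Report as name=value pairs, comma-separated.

[doors_sum: doors > 4]
vin=P49: ✗
vin=P77: ✓ → 33089
vin=P50: ✓ → 127056
vin=P24: ✗
vin=P44: ✗
vin=P41: ✗
vin=P64: ✓ → 56625
vin=P87: ✗
vin=P23: ✗
vin=P17: ✗
vin=P51: ✓ → 102274
doors_sum = 33089 + 127056 + 56625 + 102274 = 319044
—
[mpg_sum: mpg > 19 or doors > 3]
vin=P49: ✓ → 224844
vin=P77: ✓ → 33089
vin=P50: ✓ → 127056
vin=P24: ✓ → 168692
vin=P44: ✓ → 22246
vin=P41: ✓ → 143454
vin=P64: ✓ → 56625
vin=P87: ✓ → 179092
vin=P23: ✗
vin=P17: ✓ → 199465
vin=P51: ✓ → 102274
mpg_sum = 224844 + 33089 + 127056 + 168692 + 22246 + 143454 + 56625 + 179092 + 199465 + 102274 = 1256837

doors_sum=319044, mpg_sum=1256837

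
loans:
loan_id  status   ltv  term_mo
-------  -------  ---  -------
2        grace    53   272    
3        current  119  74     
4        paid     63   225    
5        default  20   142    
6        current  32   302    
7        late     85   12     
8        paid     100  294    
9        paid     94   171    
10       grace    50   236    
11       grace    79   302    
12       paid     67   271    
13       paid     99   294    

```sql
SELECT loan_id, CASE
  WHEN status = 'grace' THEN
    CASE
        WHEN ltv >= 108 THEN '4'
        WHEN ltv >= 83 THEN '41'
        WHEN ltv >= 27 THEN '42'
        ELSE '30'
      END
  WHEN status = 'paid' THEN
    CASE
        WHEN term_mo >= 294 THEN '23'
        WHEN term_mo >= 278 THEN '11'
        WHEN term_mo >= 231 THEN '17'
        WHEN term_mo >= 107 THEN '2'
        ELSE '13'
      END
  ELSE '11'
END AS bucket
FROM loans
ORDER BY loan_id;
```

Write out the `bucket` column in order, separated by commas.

42, 11, 2, 11, 11, 11, 23, 2, 42, 42, 17, 23

loan_id=2: status='grace' → inner[ltv >= 27] → 42
loan_id=3: status='current' → outer ELSE → 11
loan_id=4: status='paid' → inner[term_mo >= 107] → 2
loan_id=5: status='default' → outer ELSE → 11
loan_id=6: status='current' → outer ELSE → 11
loan_id=7: status='late' → outer ELSE → 11
loan_id=8: status='paid' → inner[term_mo >= 294] → 23
loan_id=9: status='paid' → inner[term_mo >= 107] → 2
loan_id=10: status='grace' → inner[ltv >= 27] → 42
loan_id=11: status='grace' → inner[ltv >= 27] → 42
loan_id=12: status='paid' → inner[term_mo >= 231] → 17
loan_id=13: status='paid' → inner[term_mo >= 294] → 23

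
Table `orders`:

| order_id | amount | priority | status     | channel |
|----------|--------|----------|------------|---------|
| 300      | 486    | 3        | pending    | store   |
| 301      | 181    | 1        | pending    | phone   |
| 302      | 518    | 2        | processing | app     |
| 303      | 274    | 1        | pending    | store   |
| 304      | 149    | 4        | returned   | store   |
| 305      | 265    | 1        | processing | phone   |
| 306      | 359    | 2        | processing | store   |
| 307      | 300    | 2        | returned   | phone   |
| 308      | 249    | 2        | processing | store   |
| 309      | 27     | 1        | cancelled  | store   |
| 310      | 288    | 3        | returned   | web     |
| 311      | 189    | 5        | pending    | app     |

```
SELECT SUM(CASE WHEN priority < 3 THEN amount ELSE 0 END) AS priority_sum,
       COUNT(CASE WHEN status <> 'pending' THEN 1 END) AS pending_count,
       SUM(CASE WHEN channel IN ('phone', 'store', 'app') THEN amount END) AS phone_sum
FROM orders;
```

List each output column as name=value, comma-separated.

priority_sum=2173, pending_count=8, phone_sum=2997

[priority_sum: priority < 3]
order_id=300: ✗
order_id=301: ✓ → 181
order_id=302: ✓ → 518
order_id=303: ✓ → 274
order_id=304: ✗
order_id=305: ✓ → 265
order_id=306: ✓ → 359
order_id=307: ✓ → 300
order_id=308: ✓ → 249
order_id=309: ✓ → 27
order_id=310: ✗
order_id=311: ✗
priority_sum = 181 + 518 + 274 + 265 + 359 + 300 + 249 + 27 = 2173
—
[pending_count: status <> 'pending']
order_id=300: ✗
order_id=301: ✗
order_id=302: ✓ → 1
order_id=303: ✗
order_id=304: ✓ → 1
order_id=305: ✓ → 1
order_id=306: ✓ → 1
order_id=307: ✓ → 1
order_id=308: ✓ → 1
order_id=309: ✓ → 1
order_id=310: ✓ → 1
order_id=311: ✗
pending_count = COUNT(1, 1, 1, 1, 1, 1, 1, 1) = 8
—
[phone_sum: channel IN ('phone', 'store', 'app')]
order_id=300: ✓ → 486
order_id=301: ✓ → 181
order_id=302: ✓ → 518
order_id=303: ✓ → 274
order_id=304: ✓ → 149
order_id=305: ✓ → 265
order_id=306: ✓ → 359
order_id=307: ✓ → 300
order_id=308: ✓ → 249
order_id=309: ✓ → 27
order_id=310: ✗
order_id=311: ✓ → 189
phone_sum = 486 + 181 + 518 + 274 + 149 + 265 + 359 + 300 + 249 + 27 + 189 = 2997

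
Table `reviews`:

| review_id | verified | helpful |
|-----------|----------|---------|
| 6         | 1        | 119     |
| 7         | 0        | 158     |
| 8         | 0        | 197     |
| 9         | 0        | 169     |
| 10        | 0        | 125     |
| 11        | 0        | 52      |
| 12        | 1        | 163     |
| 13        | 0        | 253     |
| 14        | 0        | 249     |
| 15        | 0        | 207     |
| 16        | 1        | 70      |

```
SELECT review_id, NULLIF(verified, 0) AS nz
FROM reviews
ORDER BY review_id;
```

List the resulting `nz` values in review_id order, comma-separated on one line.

1, NULL, NULL, NULL, NULL, NULL, 1, NULL, NULL, NULL, 1

review_id=6: verified=1 vs 0: differ → 1
review_id=7: verified=0 vs 0: equal → NULL
review_id=8: verified=0 vs 0: equal → NULL
review_id=9: verified=0 vs 0: equal → NULL
review_id=10: verified=0 vs 0: equal → NULL
review_id=11: verified=0 vs 0: equal → NULL
review_id=12: verified=1 vs 0: differ → 1
review_id=13: verified=0 vs 0: equal → NULL
review_id=14: verified=0 vs 0: equal → NULL
review_id=15: verified=0 vs 0: equal → NULL
review_id=16: verified=1 vs 0: differ → 1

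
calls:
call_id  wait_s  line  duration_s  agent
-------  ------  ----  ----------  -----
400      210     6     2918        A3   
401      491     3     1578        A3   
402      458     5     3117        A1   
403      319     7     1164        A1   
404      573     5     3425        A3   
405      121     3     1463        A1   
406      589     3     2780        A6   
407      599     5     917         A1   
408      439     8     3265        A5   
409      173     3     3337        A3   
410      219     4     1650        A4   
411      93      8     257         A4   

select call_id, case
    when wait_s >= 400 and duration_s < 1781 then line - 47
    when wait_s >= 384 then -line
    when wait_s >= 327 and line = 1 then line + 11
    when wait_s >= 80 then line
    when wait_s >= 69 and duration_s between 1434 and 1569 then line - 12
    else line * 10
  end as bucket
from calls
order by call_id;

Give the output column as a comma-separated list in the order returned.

call_id=400: wait_s >= 80 → 6
call_id=401: wait_s >= 400 and duration_s < 1781 → -44
call_id=402: wait_s >= 384 → -5
call_id=403: wait_s >= 80 → 7
call_id=404: wait_s >= 384 → -5
call_id=405: wait_s >= 80 → 3
call_id=406: wait_s >= 384 → -3
call_id=407: wait_s >= 400 and duration_s < 1781 → -42
call_id=408: wait_s >= 384 → -8
call_id=409: wait_s >= 80 → 3
call_id=410: wait_s >= 80 → 4
call_id=411: wait_s >= 80 → 8

6, -44, -5, 7, -5, 3, -3, -42, -8, 3, 4, 8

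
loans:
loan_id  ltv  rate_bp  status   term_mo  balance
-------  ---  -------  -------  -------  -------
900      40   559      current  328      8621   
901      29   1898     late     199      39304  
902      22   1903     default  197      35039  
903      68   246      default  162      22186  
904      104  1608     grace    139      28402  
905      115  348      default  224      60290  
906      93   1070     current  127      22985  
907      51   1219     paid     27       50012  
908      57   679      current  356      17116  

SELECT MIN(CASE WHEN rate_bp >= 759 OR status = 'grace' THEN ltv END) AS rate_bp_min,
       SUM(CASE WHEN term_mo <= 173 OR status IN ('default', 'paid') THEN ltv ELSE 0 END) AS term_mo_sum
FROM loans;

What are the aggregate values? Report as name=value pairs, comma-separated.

[rate_bp_min: rate_bp >= 759 OR status = 'grace']
loan_id=900: ✗
loan_id=901: ✓ → 29
loan_id=902: ✓ → 22
loan_id=903: ✗
loan_id=904: ✓ → 104
loan_id=905: ✗
loan_id=906: ✓ → 93
loan_id=907: ✓ → 51
loan_id=908: ✗
rate_bp_min = MIN(29, 22, 104, 93, 51) = 22
—
[term_mo_sum: term_mo <= 173 OR status IN ('default', 'paid')]
loan_id=900: ✗
loan_id=901: ✗
loan_id=902: ✓ → 22
loan_id=903: ✓ → 68
loan_id=904: ✓ → 104
loan_id=905: ✓ → 115
loan_id=906: ✓ → 93
loan_id=907: ✓ → 51
loan_id=908: ✗
term_mo_sum = 22 + 68 + 104 + 115 + 93 + 51 = 453

rate_bp_min=22, term_mo_sum=453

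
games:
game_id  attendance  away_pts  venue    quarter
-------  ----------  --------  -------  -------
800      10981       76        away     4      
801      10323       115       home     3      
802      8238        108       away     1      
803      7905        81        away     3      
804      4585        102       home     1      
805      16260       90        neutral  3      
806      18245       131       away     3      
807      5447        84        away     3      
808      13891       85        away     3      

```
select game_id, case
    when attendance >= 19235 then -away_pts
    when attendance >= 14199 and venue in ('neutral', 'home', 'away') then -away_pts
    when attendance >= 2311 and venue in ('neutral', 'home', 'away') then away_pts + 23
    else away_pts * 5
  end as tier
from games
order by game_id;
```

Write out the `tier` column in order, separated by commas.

99, 138, 131, 104, 125, -90, -131, 107, 108

game_id=800: attendance >= 2311 and venue in ('neutral', 'home', 'away') → 99
game_id=801: attendance >= 2311 and venue in ('neutral', 'home', 'away') → 138
game_id=802: attendance >= 2311 and venue in ('neutral', 'home', 'away') → 131
game_id=803: attendance >= 2311 and venue in ('neutral', 'home', 'away') → 104
game_id=804: attendance >= 2311 and venue in ('neutral', 'home', 'away') → 125
game_id=805: attendance >= 14199 and venue in ('neutral', 'home', 'away') → -90
game_id=806: attendance >= 14199 and venue in ('neutral', 'home', 'away') → -131
game_id=807: attendance >= 2311 and venue in ('neutral', 'home', 'away') → 107
game_id=808: attendance >= 2311 and venue in ('neutral', 'home', 'away') → 108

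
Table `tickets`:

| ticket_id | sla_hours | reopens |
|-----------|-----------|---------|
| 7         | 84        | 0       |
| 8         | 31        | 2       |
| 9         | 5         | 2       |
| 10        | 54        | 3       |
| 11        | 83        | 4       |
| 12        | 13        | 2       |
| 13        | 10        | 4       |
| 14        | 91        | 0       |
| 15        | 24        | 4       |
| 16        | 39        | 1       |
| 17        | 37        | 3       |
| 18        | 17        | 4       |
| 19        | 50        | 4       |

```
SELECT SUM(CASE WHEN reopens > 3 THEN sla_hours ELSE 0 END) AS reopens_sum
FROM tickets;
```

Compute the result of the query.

184

ticket_id=7: ✗
ticket_id=8: ✗
ticket_id=9: ✗
ticket_id=10: ✗
ticket_id=11: ✓ → 83
ticket_id=12: ✗
ticket_id=13: ✓ → 10
ticket_id=14: ✗
ticket_id=15: ✓ → 24
ticket_id=16: ✗
ticket_id=17: ✗
ticket_id=18: ✓ → 17
ticket_id=19: ✓ → 50
reopens_sum = 83 + 10 + 24 + 17 + 50 = 184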